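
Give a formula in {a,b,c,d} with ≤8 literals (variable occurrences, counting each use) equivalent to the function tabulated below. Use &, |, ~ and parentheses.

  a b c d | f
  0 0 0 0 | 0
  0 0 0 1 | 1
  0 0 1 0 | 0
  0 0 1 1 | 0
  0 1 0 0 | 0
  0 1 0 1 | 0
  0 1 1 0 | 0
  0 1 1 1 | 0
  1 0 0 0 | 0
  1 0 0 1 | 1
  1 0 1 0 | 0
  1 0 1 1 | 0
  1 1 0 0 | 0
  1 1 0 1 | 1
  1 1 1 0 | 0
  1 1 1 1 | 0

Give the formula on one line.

  ~c = 1100110011001100
  ~b = 1111000011110000
  (d & ~b) = 0101000001010000
  ((d & ~b) | a) = 0101000011111111
  (d & ((d & ~b) | a)) = 0101000001010101
  (~c & (d & ((d & ~b) | a))) = 0100000001000100

(~c & (d & ((d & ~b) | a)))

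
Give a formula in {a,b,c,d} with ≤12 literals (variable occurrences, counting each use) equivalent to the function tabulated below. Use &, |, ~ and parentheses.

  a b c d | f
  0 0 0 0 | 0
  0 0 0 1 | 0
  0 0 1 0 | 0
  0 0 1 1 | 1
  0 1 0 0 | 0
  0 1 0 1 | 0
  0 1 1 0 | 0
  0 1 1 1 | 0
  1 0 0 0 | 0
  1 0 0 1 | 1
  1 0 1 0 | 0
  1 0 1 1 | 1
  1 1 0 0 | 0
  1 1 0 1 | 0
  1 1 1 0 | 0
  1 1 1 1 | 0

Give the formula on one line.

  (d | b) = 0101111101011111
  (d | c) = 0111011101110111
  ~b = 1111000011110000
  ((d | c) | ~b) = 1111011111110111
  ((d | b) & ((d | c) | ~b)) = 0101011101010111
  ~d = 1010101010101010
  (~d | c) = 1011101110111011
  ((~d | c) | a) = 1011101111111111
  (~b & ((~d | c) | a)) = 1011000011110000
  (((d | b) & ((d | c) | ~b)) & (~b & ((~d | c) | a))) = 0001000001010000

(((d | b) & ((d | c) | ~b)) & (~b & ((~d | c) | a)))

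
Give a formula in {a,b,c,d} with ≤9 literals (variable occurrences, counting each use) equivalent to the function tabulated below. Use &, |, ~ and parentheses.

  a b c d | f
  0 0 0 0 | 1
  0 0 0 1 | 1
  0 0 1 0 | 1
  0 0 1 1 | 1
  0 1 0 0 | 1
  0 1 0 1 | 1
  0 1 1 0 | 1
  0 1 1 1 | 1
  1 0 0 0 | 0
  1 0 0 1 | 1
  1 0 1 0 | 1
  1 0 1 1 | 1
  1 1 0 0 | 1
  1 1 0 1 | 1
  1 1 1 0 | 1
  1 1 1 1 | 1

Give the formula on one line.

  ~a = 1111111100000000
  (~a | c) = 1111111100110011
  (d | c) = 0111011101110111
  ((d | c) | b) = 0111111101111111
  ((~a | c) | ((d | c) | b)) = 1111111101111111
  (((~a | c) | ((d | c) | b)) & a) = 0000000001111111
  (~a | b) = 1111111100001111
  ((((~a | c) | ((d | c) | b)) & a) | (~a | b)) = 1111111101111111

((((~a | c) | ((d | c) | b)) & a) | (~a | b))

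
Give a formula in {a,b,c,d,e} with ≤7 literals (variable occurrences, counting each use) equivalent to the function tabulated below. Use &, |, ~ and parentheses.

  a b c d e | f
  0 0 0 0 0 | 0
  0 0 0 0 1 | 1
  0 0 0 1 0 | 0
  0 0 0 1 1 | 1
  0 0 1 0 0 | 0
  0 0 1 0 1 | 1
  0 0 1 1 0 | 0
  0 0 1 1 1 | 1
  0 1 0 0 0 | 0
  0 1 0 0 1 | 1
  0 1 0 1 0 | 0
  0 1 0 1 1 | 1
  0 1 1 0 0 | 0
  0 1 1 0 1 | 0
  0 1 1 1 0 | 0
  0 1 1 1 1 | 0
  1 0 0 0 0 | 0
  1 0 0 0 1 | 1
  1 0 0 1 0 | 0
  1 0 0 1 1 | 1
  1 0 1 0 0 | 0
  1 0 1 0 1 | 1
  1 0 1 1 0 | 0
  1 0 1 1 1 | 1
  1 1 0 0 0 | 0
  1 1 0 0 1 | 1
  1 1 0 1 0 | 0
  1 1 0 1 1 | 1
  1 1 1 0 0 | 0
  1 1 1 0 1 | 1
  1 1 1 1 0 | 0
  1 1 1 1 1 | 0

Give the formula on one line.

((((a & ~d) | ~b) & e) | (e & ~c))

  ~d = 11001100110011001100110011001100
  (a & ~d) = 00000000000000001100110011001100
  ~b = 11111111000000001111111100000000
  ((a & ~d) | ~b) = 11111111000000001111111111001100
  (((a & ~d) | ~b) & e) = 01010101000000000101010101000100
  ~c = 11110000111100001111000011110000
  (e & ~c) = 01010000010100000101000001010000
  ((((a & ~d) | ~b) & e) | (e & ~c)) = 01010101010100000101010101010100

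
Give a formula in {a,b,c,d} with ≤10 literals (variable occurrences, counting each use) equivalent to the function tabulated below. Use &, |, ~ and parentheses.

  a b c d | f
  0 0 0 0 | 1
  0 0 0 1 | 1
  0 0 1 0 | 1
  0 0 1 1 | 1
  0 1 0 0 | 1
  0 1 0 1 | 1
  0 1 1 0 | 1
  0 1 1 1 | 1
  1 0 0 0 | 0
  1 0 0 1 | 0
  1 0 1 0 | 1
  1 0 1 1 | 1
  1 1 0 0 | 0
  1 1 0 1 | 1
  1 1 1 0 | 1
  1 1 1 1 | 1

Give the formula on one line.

  ~a = 1111111100000000
  (a & c) = 0000000000110011
  ~c = 1100110011001100
  ((a & c) | ~c) = 1100110011111111
  (~a & ((a & c) | ~c)) = 1100110000000000
  (b & d) = 0000010100000101
  ((~a & ((a & c) | ~c)) | (b & d)) = 1100110100000101
  (c | ((~a & ((a & c) | ~c)) | (b & d))) = 1111111100110111

(c | ((~a & ((a & c) | ~c)) | (b & d)))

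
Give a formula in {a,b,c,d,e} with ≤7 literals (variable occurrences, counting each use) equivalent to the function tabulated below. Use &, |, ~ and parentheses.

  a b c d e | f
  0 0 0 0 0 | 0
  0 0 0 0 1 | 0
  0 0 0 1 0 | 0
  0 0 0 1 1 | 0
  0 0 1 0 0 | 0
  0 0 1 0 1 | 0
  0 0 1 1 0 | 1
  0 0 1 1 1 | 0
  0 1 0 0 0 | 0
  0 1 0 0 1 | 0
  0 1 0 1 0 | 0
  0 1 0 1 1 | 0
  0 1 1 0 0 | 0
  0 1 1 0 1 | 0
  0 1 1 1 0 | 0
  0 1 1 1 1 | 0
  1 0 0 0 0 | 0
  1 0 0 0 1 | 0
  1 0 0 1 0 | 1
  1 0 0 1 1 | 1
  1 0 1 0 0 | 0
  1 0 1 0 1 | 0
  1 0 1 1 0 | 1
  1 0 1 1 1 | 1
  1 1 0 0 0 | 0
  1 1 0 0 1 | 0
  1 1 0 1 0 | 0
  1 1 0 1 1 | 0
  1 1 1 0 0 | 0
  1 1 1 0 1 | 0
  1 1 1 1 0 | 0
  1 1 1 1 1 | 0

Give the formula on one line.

  ~b = 11111111000000001111111100000000
  (d & ~b) = 00110011000000000011001100000000
  ~e = 10101010101010101010101010101010
  (~e & c) = 00001010000010100000101000001010
  (a | (~e & c)) = 00001010000010101111111111111111
  ((d & ~b) & (a | (~e & c))) = 00000010000000000011001100000000

((d & ~b) & (a | (~e & c)))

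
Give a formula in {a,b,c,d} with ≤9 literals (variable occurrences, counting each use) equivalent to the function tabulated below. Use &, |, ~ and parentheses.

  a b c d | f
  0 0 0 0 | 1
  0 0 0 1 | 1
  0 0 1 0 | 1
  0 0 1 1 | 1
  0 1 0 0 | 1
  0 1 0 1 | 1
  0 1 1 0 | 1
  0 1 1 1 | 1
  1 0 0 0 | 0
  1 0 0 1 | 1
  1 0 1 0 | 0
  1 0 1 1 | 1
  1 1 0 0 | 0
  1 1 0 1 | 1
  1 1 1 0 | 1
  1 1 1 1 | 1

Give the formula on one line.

  ~b = 1111000011110000
  (a | d) = 0101010111111111
  (~b & (a | d)) = 0101000011110000
  (c | (~b & (a | d))) = 0111001111110011
  ((c | (~b & (a | d))) & b) = 0000001100000011
  (((c | (~b & (a | d))) & b) | d) = 0101011101010111
  ~c = 1100110011001100
  (d & ~c) = 0100010001000100
  ~a = 1111111100000000
  ((d & ~c) | ~a) = 1111111101000100
  ((((c | (~b & (a | d))) & b) | d) | ((d & ~c) | ~a)) = 1111111101010111

((((c | (~b & (a | d))) & b) | d) | ((d & ~c) | ~a))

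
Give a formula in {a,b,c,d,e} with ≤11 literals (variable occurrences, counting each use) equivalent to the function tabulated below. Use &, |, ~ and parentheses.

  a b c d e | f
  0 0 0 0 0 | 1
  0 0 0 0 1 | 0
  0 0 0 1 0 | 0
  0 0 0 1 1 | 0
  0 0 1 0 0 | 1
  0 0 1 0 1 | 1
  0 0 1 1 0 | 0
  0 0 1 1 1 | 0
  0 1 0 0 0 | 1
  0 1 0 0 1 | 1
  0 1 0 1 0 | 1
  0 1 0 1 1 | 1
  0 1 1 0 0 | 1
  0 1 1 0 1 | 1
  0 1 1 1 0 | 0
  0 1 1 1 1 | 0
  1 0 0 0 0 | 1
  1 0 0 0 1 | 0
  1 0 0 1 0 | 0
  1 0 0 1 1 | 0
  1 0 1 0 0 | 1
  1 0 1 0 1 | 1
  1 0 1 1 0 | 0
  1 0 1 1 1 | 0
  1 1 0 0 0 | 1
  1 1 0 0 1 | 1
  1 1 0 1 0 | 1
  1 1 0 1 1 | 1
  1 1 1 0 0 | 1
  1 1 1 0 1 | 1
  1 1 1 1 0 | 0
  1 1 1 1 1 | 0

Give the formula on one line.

(((~c & b) | ~d) & ((b & (e | a)) | (c | ~e)))

  ~c = 11110000111100001111000011110000
  (~c & b) = 00000000111100000000000011110000
  ~d = 11001100110011001100110011001100
  ((~c & b) | ~d) = 11001100111111001100110011111100
  (e | a) = 01010101010101011111111111111111
  (b & (e | a)) = 00000000010101010000000011111111
  ~e = 10101010101010101010101010101010
  (c | ~e) = 10101111101011111010111110101111
  ((b & (e | a)) | (c | ~e)) = 10101111111111111010111111111111
  (((~c & b) | ~d) & ((b & (e | a)) | (c | ~e))) = 10001100111111001000110011111100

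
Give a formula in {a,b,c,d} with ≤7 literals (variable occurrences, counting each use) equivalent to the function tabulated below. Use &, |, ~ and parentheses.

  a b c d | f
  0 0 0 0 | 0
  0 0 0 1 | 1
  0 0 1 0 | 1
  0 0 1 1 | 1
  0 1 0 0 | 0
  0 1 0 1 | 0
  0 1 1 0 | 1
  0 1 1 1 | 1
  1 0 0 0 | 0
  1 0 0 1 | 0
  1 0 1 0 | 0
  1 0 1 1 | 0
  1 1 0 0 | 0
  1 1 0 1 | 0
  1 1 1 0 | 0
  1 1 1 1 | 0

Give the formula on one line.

  ~a = 1111111100000000
  ~c = 1100110011001100
  (a | ~c) = 1100110011111111
  ~b = 1111000011110000
  ((a | ~c) & ~b) = 1100000011110000
  (d & ((a | ~c) & ~b)) = 0100000001010000
  (c | (d & ((a | ~c) & ~b))) = 0111001101110011
  (~a & (c | (d & ((a | ~c) & ~b)))) = 0111001100000000

(~a & (c | (d & ((a | ~c) & ~b))))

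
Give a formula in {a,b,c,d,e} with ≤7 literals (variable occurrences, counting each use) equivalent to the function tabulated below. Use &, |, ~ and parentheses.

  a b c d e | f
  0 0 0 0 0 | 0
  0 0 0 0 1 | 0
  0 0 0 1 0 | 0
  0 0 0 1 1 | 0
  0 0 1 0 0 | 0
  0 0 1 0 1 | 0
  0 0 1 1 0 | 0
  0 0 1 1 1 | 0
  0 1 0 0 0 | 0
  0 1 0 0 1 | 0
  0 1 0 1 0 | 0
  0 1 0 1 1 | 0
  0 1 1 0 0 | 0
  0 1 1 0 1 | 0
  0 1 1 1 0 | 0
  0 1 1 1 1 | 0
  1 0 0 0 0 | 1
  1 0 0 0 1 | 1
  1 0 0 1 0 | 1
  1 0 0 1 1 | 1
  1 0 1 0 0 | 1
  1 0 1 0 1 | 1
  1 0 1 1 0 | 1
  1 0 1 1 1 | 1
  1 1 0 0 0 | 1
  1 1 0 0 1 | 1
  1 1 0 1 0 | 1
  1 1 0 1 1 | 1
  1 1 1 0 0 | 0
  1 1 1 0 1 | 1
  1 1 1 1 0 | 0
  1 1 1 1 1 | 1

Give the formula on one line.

(a & ((~c | e) | (c & ~b)))

  ~c = 11110000111100001111000011110000
  (~c | e) = 11110101111101011111010111110101
  ~b = 11111111000000001111111100000000
  (c & ~b) = 00001111000000000000111100000000
  ((~c | e) | (c & ~b)) = 11111111111101011111111111110101
  (a & ((~c | e) | (c & ~b))) = 00000000000000001111111111110101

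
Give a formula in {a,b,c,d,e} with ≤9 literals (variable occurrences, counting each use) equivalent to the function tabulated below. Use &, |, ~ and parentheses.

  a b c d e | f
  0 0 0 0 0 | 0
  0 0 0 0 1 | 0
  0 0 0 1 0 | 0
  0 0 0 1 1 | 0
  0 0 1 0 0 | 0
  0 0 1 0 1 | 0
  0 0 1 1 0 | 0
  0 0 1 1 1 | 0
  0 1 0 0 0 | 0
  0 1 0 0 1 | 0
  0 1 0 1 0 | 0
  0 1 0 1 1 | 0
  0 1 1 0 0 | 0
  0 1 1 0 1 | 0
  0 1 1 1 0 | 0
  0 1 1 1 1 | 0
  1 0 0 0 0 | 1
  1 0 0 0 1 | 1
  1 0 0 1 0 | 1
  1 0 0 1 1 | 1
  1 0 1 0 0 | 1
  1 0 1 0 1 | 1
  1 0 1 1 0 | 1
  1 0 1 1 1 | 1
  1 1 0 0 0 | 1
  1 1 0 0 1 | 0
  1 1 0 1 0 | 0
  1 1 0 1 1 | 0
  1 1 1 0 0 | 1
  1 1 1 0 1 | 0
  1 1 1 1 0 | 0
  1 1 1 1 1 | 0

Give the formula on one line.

  ~e = 10101010101010101010101010101010
  (~e & a) = 00000000000000001010101010101010
  ~b = 11111111000000001111111100000000
  ((~e & a) | ~b) = 11111111000000001111111110101010
  (a & ~b) = 00000000000000001111111100000000
  ~d = 11001100110011001100110011001100
  (~d & b) = 00000000110011000000000011001100
  ((a & ~b) | (~d & b)) = 00000000110011001111111111001100
  (((~e & a) | ~b) & ((a & ~b) | (~d & b))) = 00000000000000001111111110001000

(((~e & a) | ~b) & ((a & ~b) | (~d & b)))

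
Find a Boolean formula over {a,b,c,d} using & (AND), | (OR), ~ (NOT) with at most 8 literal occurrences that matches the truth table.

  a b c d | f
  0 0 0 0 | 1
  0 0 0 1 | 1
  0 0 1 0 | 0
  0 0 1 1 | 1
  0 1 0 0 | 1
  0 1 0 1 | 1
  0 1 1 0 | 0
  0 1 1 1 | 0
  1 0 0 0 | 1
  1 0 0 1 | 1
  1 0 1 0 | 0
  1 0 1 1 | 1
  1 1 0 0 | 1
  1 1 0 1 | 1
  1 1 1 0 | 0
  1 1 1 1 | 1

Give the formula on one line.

(~c | (d & ((~a & ~b) | a)))

  ~c = 1100110011001100
  ~a = 1111111100000000
  ~b = 1111000011110000
  (~a & ~b) = 1111000000000000
  ((~a & ~b) | a) = 1111000011111111
  (d & ((~a & ~b) | a)) = 0101000001010101
  (~c | (d & ((~a & ~b) | a))) = 1101110011011101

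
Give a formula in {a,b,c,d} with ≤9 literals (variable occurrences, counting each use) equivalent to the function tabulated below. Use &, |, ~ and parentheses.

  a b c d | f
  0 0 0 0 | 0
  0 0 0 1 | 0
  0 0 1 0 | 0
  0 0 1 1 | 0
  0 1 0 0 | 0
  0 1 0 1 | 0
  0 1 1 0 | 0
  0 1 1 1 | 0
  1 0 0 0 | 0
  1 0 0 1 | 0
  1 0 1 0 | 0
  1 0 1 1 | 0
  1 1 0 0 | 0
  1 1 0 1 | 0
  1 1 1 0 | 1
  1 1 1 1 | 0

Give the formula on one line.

  ~b = 1111000011110000
  (a | ~b) = 1111000011111111
  ((a | ~b) & c) = 0011000000110011
  (((a | ~b) & c) & a) = 0000000000110011
  (b | d) = 0101111101011111
  ~d = 1010101010101010
  ((b | d) & ~d) = 0000101000001010
  ((((a | ~b) & c) & a) & ((b | d) & ~d)) = 0000000000000010

((((a | ~b) & c) & a) & ((b | d) & ~d))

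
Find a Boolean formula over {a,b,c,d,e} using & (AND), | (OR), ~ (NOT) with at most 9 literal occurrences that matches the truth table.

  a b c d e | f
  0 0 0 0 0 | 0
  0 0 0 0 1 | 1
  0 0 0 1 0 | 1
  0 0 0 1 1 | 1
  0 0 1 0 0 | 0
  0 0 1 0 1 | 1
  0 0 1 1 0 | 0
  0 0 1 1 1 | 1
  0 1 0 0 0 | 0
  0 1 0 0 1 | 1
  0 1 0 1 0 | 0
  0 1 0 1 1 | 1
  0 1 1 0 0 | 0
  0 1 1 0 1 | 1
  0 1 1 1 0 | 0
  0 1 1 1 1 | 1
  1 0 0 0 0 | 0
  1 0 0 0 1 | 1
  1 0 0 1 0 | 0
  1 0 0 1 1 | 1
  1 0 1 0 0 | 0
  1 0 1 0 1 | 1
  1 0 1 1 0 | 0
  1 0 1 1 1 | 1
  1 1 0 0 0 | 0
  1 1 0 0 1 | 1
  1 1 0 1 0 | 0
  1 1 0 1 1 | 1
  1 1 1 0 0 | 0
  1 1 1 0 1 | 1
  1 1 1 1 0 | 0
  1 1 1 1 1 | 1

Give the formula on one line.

  ~c = 11110000111100001111000011110000
  ~a = 11111111111111110000000000000000
  (d & ~a) = 00110011001100110000000000000000
  ~b = 11111111000000001111111100000000
  ((d & ~a) & ~b) = 00110011000000000000000000000000
  ~e = 10101010101010101010101010101010
  (c & ~e) = 00001010000010100000101000001010
  ((c & ~e) & a) = 00000000000000000000101000001010
  (((d & ~a) & ~b) | ((c & ~e) & a)) = 00110011000000000000101000001010
  (~c & (((d & ~a) & ~b) | ((c & ~e) & a))) = 00110000000000000000000000000000
  (e | (~c & (((d & ~a) & ~b) | ((c & ~e) & a)))) = 01110101010101010101010101010101

(e | (~c & (((d & ~a) & ~b) | ((c & ~e) & a))))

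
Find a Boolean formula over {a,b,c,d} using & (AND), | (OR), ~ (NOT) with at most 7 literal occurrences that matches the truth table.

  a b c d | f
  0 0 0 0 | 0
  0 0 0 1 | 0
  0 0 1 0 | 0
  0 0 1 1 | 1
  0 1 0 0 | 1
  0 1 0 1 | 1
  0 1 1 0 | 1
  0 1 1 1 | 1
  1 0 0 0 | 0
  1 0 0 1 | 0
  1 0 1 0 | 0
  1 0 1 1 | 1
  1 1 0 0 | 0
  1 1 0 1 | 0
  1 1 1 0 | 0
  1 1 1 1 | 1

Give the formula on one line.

  (c & d) = 0001000100010001
  ~a = 1111111100000000
  (b & ~a) = 0000111100000000
  ((c & d) | (b & ~a)) = 0001111100010001

((c & d) | (b & ~a))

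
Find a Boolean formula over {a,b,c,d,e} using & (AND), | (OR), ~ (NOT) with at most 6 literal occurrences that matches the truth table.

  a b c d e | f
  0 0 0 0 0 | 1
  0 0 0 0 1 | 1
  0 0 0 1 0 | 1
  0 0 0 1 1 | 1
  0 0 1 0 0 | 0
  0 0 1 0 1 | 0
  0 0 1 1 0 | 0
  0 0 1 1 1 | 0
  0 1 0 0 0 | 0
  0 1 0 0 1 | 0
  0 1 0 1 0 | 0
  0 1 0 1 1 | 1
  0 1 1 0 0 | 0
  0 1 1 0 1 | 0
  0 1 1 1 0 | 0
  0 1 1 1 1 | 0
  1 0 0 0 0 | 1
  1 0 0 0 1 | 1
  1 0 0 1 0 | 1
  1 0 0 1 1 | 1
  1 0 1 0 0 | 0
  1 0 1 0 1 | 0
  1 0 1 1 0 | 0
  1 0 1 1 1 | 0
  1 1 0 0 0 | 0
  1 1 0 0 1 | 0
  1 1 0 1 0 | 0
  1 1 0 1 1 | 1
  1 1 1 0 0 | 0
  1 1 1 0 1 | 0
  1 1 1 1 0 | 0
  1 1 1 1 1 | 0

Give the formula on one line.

  (d & e) = 00010001000100010001000100010001
  ~b = 11111111000000001111111100000000
  ((d & e) | ~b) = 11111111000100011111111100010001
  ~c = 11110000111100001111000011110000
  (((d & e) | ~b) & ~c) = 11110000000100001111000000010000

(((d & e) | ~b) & ~c)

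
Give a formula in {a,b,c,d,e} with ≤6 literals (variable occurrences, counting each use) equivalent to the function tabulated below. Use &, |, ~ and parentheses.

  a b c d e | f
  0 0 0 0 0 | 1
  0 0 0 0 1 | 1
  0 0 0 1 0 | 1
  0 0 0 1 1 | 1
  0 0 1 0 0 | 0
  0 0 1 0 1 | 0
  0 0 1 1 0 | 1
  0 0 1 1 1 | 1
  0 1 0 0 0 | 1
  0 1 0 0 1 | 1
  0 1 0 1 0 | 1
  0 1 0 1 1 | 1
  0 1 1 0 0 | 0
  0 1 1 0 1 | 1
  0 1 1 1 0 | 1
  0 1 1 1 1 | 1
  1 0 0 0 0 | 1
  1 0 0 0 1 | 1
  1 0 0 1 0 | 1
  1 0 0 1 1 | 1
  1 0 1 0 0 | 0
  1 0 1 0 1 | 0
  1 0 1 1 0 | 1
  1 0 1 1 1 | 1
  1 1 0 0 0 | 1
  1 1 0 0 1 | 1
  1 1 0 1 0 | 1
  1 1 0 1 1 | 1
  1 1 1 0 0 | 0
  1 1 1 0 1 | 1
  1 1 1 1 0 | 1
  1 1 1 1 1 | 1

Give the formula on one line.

((~c | d) | ((d | e) & b))

  ~c = 11110000111100001111000011110000
  (~c | d) = 11110011111100111111001111110011
  (d | e) = 01110111011101110111011101110111
  ((d | e) & b) = 00000000011101110000000001110111
  ((~c | d) | ((d | e) & b)) = 11110011111101111111001111110111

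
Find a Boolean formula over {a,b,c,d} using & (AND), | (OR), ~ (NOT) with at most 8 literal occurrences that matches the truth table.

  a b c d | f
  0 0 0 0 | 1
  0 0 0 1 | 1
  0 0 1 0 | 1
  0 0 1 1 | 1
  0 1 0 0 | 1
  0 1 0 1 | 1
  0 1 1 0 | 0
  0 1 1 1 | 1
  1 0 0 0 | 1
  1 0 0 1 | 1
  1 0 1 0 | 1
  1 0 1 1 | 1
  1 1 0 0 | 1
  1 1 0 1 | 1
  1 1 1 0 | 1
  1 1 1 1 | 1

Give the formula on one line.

  (a | d) = 0101010111111111
  (c & (a | d)) = 0001000100110011
  (a | (c & (a | d))) = 0001000111111111
  ~b = 1111000011110000
  ~c = 1100110011001100
  (~b | ~c) = 1111110011111100
  ((a | (c & (a | d))) | (~b | ~c)) = 1111110111111111

((a | (c & (a | d))) | (~b | ~c))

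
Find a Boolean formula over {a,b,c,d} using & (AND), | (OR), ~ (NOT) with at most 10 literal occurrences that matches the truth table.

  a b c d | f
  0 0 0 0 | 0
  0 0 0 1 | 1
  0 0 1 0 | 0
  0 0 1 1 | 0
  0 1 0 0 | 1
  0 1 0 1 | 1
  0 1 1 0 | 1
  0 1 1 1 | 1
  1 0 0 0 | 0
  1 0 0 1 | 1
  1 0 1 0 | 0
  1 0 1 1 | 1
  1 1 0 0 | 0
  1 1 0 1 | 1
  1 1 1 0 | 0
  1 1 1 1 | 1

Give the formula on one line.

  ~a = 1111111100000000
  (~a & b) = 0000111100000000
  (d | (~a & b)) = 0101111101010101
  ~c = 1100110011001100
  ~d = 1010101010101010
  (~d | ~a) = 1111111110101010
  (~c & (~d | ~a)) = 1100110010001000
  (a | b) = 0000111111111111
  ((~c & (~d | ~a)) | (a | b)) = 1100111111111111
  ((d | (~a & b)) & ((~c & (~d | ~a)) | (a | b))) = 0100111101010101

((d | (~a & b)) & ((~c & (~d | ~a)) | (a | b)))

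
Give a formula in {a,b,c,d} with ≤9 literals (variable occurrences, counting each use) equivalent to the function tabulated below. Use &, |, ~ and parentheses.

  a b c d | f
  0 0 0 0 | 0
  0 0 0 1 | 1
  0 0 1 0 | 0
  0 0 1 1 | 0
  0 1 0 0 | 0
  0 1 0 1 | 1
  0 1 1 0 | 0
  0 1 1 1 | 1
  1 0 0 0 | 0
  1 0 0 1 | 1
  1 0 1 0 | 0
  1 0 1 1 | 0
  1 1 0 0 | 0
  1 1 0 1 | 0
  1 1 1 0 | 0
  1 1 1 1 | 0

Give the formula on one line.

  ~b = 1111000011110000
  ~d = 1010101010101010
  (~b | ~d) = 1111101011111010
  ~c = 1100110011001100
  ((~b | ~d) & ~c) = 1100100011001000
  ~a = 1111111100000000
  (~a & b) = 0000111100000000
  (((~b | ~d) & ~c) | (~a & b)) = 1100111111001000
  (d & (((~b | ~d) & ~c) | (~a & b))) = 0100010101000000

(d & (((~b | ~d) & ~c) | (~a & b)))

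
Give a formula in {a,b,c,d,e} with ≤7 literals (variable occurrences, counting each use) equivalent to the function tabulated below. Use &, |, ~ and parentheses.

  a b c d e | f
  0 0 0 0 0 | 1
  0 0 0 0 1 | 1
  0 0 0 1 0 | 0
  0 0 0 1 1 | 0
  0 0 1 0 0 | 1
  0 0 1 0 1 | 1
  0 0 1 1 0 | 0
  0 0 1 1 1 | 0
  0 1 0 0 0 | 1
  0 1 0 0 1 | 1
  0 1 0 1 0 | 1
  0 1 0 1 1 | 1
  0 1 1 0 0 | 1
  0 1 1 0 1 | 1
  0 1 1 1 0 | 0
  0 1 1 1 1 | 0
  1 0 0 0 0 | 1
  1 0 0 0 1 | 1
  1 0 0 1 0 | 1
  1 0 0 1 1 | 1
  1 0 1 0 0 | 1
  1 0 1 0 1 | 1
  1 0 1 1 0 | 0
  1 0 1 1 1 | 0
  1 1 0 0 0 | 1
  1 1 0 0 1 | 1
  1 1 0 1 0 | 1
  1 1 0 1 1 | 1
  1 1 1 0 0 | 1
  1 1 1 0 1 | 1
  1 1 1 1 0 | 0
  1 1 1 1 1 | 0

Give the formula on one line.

  ~d = 11001100110011001100110011001100
  ~c = 11110000111100001111000011110000
  (c | ~d) = 11001111110011111100111111001111
  ((c | ~d) & ~c) = 11000000110000001100000011000000
  (a | ((c | ~d) & ~c)) = 11000000110000001111111111111111
  ((a | ((c | ~d) & ~c)) | b) = 11000000111111111111111111111111
  (~c & ((a | ((c | ~d) & ~c)) | b)) = 11000000111100001111000011110000
  (~d | (~c & ((a | ((c | ~d) & ~c)) | b))) = 11001100111111001111110011111100

(~d | (~c & ((a | ((c | ~d) & ~c)) | b)))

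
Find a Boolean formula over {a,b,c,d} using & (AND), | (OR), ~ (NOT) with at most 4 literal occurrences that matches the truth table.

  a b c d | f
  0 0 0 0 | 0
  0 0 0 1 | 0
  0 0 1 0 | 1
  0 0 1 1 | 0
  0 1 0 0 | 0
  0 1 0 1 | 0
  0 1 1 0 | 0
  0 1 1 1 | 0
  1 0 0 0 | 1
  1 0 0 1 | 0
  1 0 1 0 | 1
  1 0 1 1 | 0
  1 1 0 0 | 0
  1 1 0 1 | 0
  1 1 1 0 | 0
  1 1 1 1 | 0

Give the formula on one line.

(~d & (~b & (c | a)))

  ~d = 1010101010101010
  ~b = 1111000011110000
  (c | a) = 0011001111111111
  (~b & (c | a)) = 0011000011110000
  (~d & (~b & (c | a))) = 0010000010100000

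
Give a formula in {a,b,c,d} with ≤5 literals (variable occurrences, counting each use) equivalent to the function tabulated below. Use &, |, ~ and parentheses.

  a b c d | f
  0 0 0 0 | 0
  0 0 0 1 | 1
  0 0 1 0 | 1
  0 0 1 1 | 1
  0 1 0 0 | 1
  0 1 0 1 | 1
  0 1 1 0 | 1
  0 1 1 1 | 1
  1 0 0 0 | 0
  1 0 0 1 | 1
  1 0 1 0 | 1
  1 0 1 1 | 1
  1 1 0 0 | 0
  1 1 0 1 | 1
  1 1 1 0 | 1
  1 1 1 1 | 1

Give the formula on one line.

  ~a = 1111111100000000
  (~a & b) = 0000111100000000
  ((~a & b) | c) = 0011111100110011
  (((~a & b) | c) | d) = 0111111101110111

(((~a & b) | c) | d)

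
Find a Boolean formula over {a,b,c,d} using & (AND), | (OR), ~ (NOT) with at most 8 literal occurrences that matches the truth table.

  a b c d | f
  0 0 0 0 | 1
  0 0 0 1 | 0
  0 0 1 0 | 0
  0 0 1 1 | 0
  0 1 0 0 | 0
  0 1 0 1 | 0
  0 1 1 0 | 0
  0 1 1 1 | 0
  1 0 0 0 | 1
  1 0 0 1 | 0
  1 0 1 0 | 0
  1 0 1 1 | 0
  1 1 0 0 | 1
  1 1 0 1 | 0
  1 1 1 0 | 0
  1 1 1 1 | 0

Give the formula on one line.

  ~d = 1010101010101010
  (c | ~d) = 1011101110111011
  ~c = 1100110011001100
  ~b = 1111000011110000
  (~b & ~d) = 1010000010100000
  ((~b & ~d) | a) = 1010000011111111
  (~c & ((~b & ~d) | a)) = 1000000011001100
  ((c | ~d) & (~c & ((~b & ~d) | a))) = 1000000010001000

((c | ~d) & (~c & ((~b & ~d) | a)))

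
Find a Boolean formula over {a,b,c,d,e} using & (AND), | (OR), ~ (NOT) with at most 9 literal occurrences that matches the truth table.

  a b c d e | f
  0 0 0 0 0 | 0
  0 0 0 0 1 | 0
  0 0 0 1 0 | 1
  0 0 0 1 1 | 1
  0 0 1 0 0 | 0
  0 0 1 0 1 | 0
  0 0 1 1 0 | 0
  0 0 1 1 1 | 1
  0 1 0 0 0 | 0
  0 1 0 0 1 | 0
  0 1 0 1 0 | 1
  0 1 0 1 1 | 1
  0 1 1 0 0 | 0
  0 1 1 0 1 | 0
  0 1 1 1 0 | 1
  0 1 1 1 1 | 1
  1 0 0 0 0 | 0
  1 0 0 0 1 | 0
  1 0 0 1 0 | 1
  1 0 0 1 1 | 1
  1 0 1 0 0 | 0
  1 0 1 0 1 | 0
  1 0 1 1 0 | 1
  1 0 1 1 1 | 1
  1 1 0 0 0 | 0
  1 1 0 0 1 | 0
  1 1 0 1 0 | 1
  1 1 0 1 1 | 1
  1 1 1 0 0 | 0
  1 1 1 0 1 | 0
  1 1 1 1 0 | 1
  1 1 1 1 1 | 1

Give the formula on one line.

(d & (e | (((~c | a) & (d | ~b)) | (b | (e & d)))))

  ~c = 11110000111100001111000011110000
  (~c | a) = 11110000111100001111111111111111
  ~b = 11111111000000001111111100000000
  (d | ~b) = 11111111001100111111111100110011
  ((~c | a) & (d | ~b)) = 11110000001100001111111100110011
  (e & d) = 00010001000100010001000100010001
  (b | (e & d)) = 00010001111111110001000111111111
  (((~c | a) & (d | ~b)) | (b | (e & d))) = 11110001111111111111111111111111
  (e | (((~c | a) & (d | ~b)) | (b | (e & d)))) = 11110101111111111111111111111111
  (d & (e | (((~c | a) & (d | ~b)) | (b | (e & d))))) = 00110001001100110011001100110011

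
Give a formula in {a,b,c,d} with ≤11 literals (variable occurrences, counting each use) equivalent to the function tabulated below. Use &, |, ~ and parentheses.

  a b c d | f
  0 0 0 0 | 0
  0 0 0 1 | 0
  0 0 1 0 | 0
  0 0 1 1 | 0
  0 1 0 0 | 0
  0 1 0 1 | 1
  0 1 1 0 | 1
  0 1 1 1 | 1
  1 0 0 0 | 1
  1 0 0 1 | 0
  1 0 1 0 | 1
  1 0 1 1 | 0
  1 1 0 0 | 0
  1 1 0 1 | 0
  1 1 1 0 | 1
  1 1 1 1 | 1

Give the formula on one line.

(((((~a & c) | ~d) & a) | b) & (c | ((d & ~a) | ~b)))

  ~a = 1111111100000000
  (~a & c) = 0011001100000000
  ~d = 1010101010101010
  ((~a & c) | ~d) = 1011101110101010
  (((~a & c) | ~d) & a) = 0000000010101010
  ((((~a & c) | ~d) & a) | b) = 0000111110101111
  (d & ~a) = 0101010100000000
  ~b = 1111000011110000
  ((d & ~a) | ~b) = 1111010111110000
  (c | ((d & ~a) | ~b)) = 1111011111110011
  (((((~a & c) | ~d) & a) | b) & (c | ((d & ~a) | ~b))) = 0000011110100011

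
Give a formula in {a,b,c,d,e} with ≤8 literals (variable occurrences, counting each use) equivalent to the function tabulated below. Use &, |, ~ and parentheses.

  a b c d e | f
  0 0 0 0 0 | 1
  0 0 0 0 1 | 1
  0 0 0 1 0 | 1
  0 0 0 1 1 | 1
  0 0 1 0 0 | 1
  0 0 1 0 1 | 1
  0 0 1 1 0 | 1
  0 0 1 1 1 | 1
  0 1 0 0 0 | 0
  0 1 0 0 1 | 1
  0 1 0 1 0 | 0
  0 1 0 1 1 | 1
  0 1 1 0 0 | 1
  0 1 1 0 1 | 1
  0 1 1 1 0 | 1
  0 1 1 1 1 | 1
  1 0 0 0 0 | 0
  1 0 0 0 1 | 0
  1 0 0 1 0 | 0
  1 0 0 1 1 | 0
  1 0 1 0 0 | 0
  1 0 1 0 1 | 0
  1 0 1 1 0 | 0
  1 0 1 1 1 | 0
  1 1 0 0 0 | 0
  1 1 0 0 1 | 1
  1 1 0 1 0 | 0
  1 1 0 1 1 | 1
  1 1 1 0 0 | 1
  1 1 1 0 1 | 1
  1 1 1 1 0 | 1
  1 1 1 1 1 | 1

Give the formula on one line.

  (b & c) = 00000000000011110000000000001111
  ((b & c) | e) = 01010101010111110101010101011111
  ~b = 11111111000000001111111100000000
  (((b & c) | e) | ~b) = 11111111010111111111111101011111
  ~a = 11111111111111110000000000000000
  (b | ~a) = 11111111111111110000000011111111
  ((((b & c) | e) | ~b) & (b | ~a)) = 11111111010111110000000001011111

((((b & c) | e) | ~b) & (b | ~a))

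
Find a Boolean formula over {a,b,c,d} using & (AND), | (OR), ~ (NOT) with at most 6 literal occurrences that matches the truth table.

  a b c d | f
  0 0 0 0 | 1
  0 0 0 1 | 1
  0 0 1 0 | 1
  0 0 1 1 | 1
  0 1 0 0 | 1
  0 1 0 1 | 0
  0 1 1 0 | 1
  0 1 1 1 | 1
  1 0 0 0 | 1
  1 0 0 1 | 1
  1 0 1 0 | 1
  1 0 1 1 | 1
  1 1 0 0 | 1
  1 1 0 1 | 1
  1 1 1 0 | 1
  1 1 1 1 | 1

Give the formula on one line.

((a | c) | (~d | ~b))

  (a | c) = 0011001111111111
  ~d = 1010101010101010
  ~b = 1111000011110000
  (~d | ~b) = 1111101011111010
  ((a | c) | (~d | ~b)) = 1111101111111111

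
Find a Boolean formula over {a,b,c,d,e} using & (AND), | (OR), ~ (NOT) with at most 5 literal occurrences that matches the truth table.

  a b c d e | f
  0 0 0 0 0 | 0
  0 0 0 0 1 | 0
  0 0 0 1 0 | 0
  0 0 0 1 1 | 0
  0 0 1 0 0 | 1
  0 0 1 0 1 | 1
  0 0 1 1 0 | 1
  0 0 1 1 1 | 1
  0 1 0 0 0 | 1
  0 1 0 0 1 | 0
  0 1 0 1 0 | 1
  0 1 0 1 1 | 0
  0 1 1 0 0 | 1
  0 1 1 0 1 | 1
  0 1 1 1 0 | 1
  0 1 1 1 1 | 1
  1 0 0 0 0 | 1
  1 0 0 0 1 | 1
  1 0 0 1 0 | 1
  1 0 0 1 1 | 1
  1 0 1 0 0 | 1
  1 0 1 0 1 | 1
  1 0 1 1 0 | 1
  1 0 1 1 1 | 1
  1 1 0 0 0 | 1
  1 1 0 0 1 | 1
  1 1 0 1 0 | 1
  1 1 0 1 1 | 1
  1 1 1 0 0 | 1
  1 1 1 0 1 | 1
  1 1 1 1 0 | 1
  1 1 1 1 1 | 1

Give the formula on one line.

(((~e & b) | c) | a)

  ~e = 10101010101010101010101010101010
  (~e & b) = 00000000101010100000000010101010
  ((~e & b) | c) = 00001111101011110000111110101111
  (((~e & b) | c) | a) = 00001111101011111111111111111111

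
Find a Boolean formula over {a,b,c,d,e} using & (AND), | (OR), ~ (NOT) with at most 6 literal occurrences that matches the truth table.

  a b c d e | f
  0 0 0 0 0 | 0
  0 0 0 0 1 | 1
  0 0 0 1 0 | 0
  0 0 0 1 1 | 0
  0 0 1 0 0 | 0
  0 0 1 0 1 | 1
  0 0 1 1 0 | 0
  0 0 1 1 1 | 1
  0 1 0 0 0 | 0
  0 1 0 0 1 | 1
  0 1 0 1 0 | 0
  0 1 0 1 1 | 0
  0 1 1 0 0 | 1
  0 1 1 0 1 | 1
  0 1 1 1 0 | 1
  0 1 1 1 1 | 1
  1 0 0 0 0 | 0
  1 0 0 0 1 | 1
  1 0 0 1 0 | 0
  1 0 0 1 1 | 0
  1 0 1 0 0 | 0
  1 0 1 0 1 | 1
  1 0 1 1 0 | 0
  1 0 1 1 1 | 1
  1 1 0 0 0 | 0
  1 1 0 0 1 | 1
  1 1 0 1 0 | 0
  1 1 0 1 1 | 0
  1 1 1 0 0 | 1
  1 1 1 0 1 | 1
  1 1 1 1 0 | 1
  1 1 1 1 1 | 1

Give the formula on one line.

(((c & (b | ~c)) | e) & (c | ~d))

  ~c = 11110000111100001111000011110000
  (b | ~c) = 11110000111111111111000011111111
  (c & (b | ~c)) = 00000000000011110000000000001111
  ((c & (b | ~c)) | e) = 01010101010111110101010101011111
  ~d = 11001100110011001100110011001100
  (c | ~d) = 11001111110011111100111111001111
  (((c & (b | ~c)) | e) & (c | ~d)) = 01000101010011110100010101001111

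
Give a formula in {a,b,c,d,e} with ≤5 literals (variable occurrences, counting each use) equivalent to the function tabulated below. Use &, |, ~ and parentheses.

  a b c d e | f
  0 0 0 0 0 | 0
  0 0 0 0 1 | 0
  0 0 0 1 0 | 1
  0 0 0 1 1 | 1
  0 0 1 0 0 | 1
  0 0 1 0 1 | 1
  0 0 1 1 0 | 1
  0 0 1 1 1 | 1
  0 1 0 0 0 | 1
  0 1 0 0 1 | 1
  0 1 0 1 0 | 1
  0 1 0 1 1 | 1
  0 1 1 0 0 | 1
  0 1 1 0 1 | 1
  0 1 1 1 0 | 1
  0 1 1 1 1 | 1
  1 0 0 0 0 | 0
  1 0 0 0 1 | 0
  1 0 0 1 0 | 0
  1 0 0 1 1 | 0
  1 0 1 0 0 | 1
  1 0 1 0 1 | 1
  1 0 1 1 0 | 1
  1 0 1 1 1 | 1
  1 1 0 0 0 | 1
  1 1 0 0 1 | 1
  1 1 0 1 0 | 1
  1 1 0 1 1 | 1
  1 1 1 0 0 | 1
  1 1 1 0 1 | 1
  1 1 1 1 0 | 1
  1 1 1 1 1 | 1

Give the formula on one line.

  (c | d) = 00111111001111110011111100111111
  ~a = 11111111111111110000000000000000
  ((c | d) & ~a) = 00111111001111110000000000000000
  (((c | d) & ~a) | b) = 00111111111111110000000011111111
  ((((c | d) & ~a) | b) | c) = 00111111111111110000111111111111

((((c | d) & ~a) | b) | c)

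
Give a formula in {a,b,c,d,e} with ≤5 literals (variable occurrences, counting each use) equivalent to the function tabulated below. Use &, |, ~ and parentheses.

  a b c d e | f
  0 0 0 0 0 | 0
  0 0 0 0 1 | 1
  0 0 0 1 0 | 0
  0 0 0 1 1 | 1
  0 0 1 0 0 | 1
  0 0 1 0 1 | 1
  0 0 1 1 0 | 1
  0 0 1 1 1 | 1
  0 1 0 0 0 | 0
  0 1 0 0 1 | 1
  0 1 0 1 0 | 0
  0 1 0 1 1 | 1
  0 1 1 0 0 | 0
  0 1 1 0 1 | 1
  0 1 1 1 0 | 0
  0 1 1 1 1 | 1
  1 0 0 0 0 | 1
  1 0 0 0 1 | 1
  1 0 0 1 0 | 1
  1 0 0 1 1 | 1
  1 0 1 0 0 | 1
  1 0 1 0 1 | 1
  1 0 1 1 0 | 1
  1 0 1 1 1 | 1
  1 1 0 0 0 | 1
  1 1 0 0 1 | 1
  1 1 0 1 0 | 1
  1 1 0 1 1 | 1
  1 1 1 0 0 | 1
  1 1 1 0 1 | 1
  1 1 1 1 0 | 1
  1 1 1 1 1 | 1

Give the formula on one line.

(a | (e | (~b & c)))

  ~b = 11111111000000001111111100000000
  (~b & c) = 00001111000000000000111100000000
  (e | (~b & c)) = 01011111010101010101111101010101
  (a | (e | (~b & c))) = 01011111010101011111111111111111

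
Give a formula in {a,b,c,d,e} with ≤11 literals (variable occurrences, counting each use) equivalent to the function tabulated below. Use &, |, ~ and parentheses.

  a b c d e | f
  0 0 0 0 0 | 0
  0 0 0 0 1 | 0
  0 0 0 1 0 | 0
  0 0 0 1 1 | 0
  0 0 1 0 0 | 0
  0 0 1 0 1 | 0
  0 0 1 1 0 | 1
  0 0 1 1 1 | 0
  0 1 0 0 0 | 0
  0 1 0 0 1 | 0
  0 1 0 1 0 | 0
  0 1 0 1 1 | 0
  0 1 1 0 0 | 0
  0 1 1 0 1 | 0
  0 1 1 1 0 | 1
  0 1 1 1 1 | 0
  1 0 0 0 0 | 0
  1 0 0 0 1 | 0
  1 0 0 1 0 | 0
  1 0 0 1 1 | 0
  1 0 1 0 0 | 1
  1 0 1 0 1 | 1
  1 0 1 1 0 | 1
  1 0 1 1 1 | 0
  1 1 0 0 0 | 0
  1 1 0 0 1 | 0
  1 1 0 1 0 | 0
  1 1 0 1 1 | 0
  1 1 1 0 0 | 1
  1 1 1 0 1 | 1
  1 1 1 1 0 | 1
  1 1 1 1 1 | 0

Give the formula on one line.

(((~d | (d & ~e)) & (c | (~d | a))) & ((d | a) & c))

  ~d = 11001100110011001100110011001100
  ~e = 10101010101010101010101010101010
  (d & ~e) = 00100010001000100010001000100010
  (~d | (d & ~e)) = 11101110111011101110111011101110
  (~d | a) = 11001100110011001111111111111111
  (c | (~d | a)) = 11001111110011111111111111111111
  ((~d | (d & ~e)) & (c | (~d | a))) = 11001110110011101110111011101110
  (d | a) = 00110011001100111111111111111111
  ((d | a) & c) = 00000011000000110000111100001111
  (((~d | (d & ~e)) & (c | (~d | a))) & ((d | a) & c)) = 00000010000000100000111000001110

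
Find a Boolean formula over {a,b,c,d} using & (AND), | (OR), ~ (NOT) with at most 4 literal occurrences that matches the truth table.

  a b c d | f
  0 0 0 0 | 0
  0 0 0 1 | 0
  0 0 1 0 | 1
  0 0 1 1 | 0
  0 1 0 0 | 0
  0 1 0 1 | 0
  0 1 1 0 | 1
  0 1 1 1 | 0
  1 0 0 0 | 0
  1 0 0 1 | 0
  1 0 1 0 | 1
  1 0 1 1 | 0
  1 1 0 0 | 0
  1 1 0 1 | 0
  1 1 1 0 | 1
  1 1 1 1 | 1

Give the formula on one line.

  ~d = 1010101010101010
  (a & b) = 0000000000001111
  (~d | (a & b)) = 1010101010101111
  (c & (~d | (a & b))) = 0010001000100011

(c & (~d | (a & b)))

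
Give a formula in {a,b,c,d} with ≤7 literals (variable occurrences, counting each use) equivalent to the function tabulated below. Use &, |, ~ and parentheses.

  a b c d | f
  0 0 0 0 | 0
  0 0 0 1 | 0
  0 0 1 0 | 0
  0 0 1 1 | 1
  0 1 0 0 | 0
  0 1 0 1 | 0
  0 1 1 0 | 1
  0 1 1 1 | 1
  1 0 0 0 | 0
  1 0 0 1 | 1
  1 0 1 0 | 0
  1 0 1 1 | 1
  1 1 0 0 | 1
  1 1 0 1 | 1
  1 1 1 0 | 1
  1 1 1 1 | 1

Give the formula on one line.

  (d | b) = 0101111101011111
  (a | c) = 0011001111111111
  ((d | b) & (a | c)) = 0001001101011111

((d | b) & (a | c))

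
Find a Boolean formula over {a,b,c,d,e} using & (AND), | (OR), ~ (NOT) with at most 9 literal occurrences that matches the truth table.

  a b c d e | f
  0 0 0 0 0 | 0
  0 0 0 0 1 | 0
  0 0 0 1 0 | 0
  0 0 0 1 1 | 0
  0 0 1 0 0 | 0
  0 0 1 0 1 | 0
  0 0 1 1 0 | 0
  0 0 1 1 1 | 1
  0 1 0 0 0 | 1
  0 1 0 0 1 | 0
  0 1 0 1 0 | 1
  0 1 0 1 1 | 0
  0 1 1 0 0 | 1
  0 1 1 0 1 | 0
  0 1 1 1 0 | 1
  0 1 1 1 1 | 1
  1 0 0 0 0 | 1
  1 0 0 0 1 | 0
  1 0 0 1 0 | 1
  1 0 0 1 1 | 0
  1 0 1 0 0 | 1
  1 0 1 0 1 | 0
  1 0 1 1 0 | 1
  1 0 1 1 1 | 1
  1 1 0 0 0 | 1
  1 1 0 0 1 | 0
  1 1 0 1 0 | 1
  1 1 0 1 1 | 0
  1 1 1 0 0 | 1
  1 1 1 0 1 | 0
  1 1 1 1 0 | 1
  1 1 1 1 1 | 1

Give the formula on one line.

(((c & ((b | (d & e)) & d)) | (~e & b)) | (~e & a))

  (d & e) = 00010001000100010001000100010001
  (b | (d & e)) = 00010001111111110001000111111111
  ((b | (d & e)) & d) = 00010001001100110001000100110011
  (c & ((b | (d & e)) & d)) = 00000001000000110000000100000011
  ~e = 10101010101010101010101010101010
  (~e & b) = 00000000101010100000000010101010
  ((c & ((b | (d & e)) & d)) | (~e & b)) = 00000001101010110000000110101011
  (~e & a) = 00000000000000001010101010101010
  (((c & ((b | (d & e)) & d)) | (~e & b)) | (~e & a)) = 00000001101010111010101110101011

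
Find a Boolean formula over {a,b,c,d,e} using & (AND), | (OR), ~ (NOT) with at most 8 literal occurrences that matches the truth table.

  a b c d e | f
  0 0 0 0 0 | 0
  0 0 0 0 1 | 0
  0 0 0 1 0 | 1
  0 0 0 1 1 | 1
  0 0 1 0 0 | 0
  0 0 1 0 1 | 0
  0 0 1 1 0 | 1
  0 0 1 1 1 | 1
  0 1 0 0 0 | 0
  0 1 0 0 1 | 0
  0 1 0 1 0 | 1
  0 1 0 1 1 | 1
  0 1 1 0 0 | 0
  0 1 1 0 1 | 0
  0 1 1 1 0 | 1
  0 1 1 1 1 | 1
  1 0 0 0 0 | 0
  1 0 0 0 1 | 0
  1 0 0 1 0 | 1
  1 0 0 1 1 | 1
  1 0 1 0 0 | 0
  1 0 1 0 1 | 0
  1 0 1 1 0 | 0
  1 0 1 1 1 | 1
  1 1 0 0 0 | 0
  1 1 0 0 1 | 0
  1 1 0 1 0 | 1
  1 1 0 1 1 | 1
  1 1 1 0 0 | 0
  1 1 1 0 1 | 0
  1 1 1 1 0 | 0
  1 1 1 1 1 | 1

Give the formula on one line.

(d & ((e | ~a) | (~d | ~c)))

  ~a = 11111111111111110000000000000000
  (e | ~a) = 11111111111111110101010101010101
  ~d = 11001100110011001100110011001100
  ~c = 11110000111100001111000011110000
  (~d | ~c) = 11111100111111001111110011111100
  ((e | ~a) | (~d | ~c)) = 11111111111111111111110111111101
  (d & ((e | ~a) | (~d | ~c))) = 00110011001100110011000100110001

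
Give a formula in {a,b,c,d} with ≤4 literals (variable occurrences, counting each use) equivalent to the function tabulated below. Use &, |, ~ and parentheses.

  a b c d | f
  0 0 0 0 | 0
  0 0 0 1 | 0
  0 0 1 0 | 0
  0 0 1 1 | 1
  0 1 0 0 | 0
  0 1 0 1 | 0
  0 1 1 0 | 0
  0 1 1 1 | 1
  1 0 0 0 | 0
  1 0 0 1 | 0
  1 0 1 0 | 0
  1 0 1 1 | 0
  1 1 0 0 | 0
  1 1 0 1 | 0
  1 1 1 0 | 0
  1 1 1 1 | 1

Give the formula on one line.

  ~a = 1111111100000000
  (~a | b) = 1111111100001111
  ((~a | b) & c) = 0011001100000011
  (((~a | b) & c) & d) = 0001000100000001

(((~a | b) & c) & d)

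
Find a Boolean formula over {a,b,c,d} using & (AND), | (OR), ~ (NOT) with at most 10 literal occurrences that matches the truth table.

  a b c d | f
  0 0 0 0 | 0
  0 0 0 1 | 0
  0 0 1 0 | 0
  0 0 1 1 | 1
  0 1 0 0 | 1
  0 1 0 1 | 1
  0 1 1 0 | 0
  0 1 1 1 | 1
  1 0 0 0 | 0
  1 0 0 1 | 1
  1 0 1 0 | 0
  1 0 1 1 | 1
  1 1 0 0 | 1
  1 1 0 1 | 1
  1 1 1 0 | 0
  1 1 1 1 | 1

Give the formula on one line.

  ~c = 1100110011001100
  (a & ~c) = 0000000011001100
  ((a & ~c) & d) = 0000000001000100
  (b & ~c) = 0000110000001100
  (c & d) = 0001000100010001
  ((b & ~c) | (c & d)) = 0001110100011101
  (((a & ~c) & d) | ((b & ~c) | (c & d))) = 0001110101011101

(((a & ~c) & d) | ((b & ~c) | (c & d)))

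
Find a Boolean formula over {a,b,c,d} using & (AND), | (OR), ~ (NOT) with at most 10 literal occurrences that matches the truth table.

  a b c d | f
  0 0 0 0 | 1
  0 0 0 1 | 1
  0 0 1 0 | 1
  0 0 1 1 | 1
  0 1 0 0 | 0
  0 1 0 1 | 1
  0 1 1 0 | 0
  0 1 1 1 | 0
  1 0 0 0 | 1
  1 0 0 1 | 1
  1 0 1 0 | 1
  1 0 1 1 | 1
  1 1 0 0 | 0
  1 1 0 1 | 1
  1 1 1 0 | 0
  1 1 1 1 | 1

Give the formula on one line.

  ~b = 1111000011110000
  ~c = 1100110011001100
  (~c & ~b) = 1100000011000000
  (b | (~c & ~b)) = 1100111111001111
  (a & (b | (~c & ~b))) = 0000000011001111
  (~c | (a & (b | (~c & ~b)))) = 1100110011001111
  ((~c | (a & (b | (~c & ~b)))) & d) = 0100010001000101
  (~b | ((~c | (a & (b | (~c & ~b)))) & d)) = 1111010011110101
  (b & (~b | ((~c | (a & (b | (~c & ~b)))) & d))) = 0000010000000101
  (~b | (b & (~b | ((~c | (a & (b | (~c & ~b)))) & d)))) = 1111010011110101

(~b | (b & (~b | ((~c | (a & (b | (~c & ~b)))) & d))))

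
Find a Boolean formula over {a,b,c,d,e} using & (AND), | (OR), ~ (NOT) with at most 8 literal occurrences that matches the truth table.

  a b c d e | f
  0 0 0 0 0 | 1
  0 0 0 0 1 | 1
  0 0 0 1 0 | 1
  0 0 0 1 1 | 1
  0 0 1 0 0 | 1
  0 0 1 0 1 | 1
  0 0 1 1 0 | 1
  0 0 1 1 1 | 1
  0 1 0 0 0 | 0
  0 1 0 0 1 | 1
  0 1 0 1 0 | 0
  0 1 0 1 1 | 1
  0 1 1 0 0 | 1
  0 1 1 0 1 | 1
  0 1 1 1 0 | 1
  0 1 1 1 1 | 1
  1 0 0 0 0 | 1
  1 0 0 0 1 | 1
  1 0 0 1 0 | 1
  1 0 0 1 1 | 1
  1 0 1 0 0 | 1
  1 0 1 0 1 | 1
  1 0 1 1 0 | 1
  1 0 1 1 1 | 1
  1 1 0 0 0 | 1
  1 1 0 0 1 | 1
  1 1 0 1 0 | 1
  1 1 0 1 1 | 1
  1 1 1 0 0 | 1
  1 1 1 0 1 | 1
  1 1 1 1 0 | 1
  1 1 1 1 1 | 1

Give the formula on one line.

  ~b = 11111111000000001111111100000000
  (~b | a) = 11111111000000001111111111111111
  ((~b | a) | e) = 11111111010101011111111111111111
  ~e = 10101010101010101010101010101010
  (c & ~e) = 00001010000010100000101000001010
  ~a = 11111111111111110000000000000000
  ((c & ~e) & ~a) = 00001010000010100000000000000000
  (((~b | a) | e) | ((c & ~e) & ~a)) = 11111111010111111111111111111111

(((~b | a) | e) | ((c & ~e) & ~a))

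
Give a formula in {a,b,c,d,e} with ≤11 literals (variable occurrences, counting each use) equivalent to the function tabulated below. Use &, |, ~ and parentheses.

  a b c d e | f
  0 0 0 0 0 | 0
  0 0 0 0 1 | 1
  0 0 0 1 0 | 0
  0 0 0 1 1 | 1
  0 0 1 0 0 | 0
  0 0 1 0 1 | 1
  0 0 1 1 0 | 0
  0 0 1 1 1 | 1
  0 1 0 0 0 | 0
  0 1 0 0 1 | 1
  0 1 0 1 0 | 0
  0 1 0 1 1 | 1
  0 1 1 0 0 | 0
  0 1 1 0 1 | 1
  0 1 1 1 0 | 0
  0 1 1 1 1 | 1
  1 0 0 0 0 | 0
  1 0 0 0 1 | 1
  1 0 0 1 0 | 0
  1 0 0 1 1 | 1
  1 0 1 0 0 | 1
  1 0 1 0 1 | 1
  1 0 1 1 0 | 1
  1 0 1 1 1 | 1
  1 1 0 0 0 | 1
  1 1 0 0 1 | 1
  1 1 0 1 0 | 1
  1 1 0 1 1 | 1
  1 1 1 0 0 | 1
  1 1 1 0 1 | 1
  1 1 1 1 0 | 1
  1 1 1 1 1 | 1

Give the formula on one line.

  ~b = 11111111000000001111111100000000
  (~b & c) = 00001111000000000000111100000000
  ((~b & c) & a) = 00000000000000000000111100000000
  (((~b & c) & a) | e) = 01010101010101010101111101010101
  (a | (((~b & c) & a) | e)) = 01010101010101011111111111111111
  (e | b) = 01010101111111110101010111111111
  (c | (e | b)) = 01011111111111110101111111111111
  ((a | (((~b & c) & a) | e)) & (c | (e | b))) = 01010101010101010101111111111111

((a | (((~b & c) & a) | e)) & (c | (e | b)))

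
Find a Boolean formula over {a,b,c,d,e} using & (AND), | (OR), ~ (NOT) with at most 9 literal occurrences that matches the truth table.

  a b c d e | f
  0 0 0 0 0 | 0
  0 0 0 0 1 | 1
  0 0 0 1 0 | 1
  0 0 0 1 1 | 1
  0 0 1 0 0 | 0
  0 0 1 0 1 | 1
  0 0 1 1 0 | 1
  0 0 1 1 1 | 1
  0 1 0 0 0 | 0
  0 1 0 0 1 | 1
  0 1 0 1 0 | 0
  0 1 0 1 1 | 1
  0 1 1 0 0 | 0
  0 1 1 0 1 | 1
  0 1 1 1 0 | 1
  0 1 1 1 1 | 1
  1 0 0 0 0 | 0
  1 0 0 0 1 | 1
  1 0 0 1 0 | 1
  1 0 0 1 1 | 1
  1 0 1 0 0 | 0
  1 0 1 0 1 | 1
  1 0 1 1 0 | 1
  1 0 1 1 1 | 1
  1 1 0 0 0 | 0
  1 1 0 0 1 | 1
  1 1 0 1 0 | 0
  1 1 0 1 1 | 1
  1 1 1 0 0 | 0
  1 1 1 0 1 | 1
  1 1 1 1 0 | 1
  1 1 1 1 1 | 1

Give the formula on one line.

  (d & c) = 00000011000000110000001100000011
  ((d & c) | e) = 01010111010101110101011101010111
  (b & e) = 00000000010101010000000001010101
  ((b & e) & a) = 00000000000000000000000001010101
  (c & ((b & e) & a)) = 00000000000000000000000000000101
  ~b = 11111111000000001111111100000000
  (~b & d) = 00110011000000000011001100000000
  ((c & ((b & e) & a)) | (~b & d)) = 00110011000000000011001100000101
  (((d & c) | e) | ((c & ((b & e) & a)) | (~b & d))) = 01110111010101110111011101010111

(((d & c) | e) | ((c & ((b & e) & a)) | (~b & d)))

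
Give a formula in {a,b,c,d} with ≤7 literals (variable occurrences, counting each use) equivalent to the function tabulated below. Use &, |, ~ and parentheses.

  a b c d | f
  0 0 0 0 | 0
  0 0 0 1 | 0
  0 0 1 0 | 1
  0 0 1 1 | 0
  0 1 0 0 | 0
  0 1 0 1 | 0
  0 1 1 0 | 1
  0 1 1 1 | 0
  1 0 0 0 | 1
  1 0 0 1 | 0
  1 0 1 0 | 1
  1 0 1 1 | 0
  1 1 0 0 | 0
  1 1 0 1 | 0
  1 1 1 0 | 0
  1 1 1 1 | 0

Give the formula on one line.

  ~d = 1010101010101010
  ~b = 1111000011110000
  (~b & a) = 0000000011110000
  ~a = 1111111100000000
  (c & ~a) = 0011001100000000
  ((c & ~a) | d) = 0111011101010101
  ((~b & a) | ((c & ~a) | d)) = 0111011111110101
  (~d & ((~b & a) | ((c & ~a) | d))) = 0010001010100000

(~d & ((~b & a) | ((c & ~a) | d)))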